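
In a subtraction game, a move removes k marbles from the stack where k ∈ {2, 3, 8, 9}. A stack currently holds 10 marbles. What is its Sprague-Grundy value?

Build the Grundy sequence with g(k) = mex{g(k−s) : s ∈ {2, 3, 8, 9}, s ≤ k}:
k:     0  1  2  3  4  5  6  7  8  9 10
g(k):  0  0  1  1  2  0  0  1  1  2  2
So g(10) = 2.

2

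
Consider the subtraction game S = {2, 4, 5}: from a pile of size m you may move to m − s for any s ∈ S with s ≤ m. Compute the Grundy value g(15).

Grundy values for subtraction set {2, 4, 5}:
k:     0  1  2  3  4  5  6  7  8  9 10 11 12 13 14 15
g(k):  0  0  1  1  2  2  3  0  0  1  1  2  2  3  0  0
So g(15) = 0.

0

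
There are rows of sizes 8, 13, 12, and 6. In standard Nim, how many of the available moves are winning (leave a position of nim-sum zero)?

Bitwise XOR of the heap sizes:
  1000  (8)
  1101  (13)
  1100  (12)
  0110  (6)
  ----
  1111  (15)
The overall nim-sum is X = 15. A row of size p has a winning move iff p XOR X < p (reduce it to p XOR X).
  8: 8 XOR 15 = 7 < 8 — winning move (to 7).
  13: 13 XOR 15 = 2 < 13 — winning move (to 2).
  12: 12 XOR 15 = 3 < 12 — winning move (to 3).
  6: 6 XOR 15 = 9 ≥ 6 — no move.
That gives 3 winning moves.

3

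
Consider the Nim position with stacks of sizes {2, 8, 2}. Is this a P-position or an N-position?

N-position

Bitwise XOR of the heap sizes:
  0010  (2)
  1000  (8)
  0010  (2)
  ----
  1000  (8)
The nim-sum is 8 ≠ 0, so this is an N-position: the player to move can win.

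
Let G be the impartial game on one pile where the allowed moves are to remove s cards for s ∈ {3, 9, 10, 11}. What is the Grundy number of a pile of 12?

2

Build the Grundy sequence with g(k) = mex{g(k−s) : s ∈ {3, 9, 10, 11}, s ≤ k}:
g(0) = mex{} = 0
g(1) = mex{} = 0
g(2) = mex{} = 0
g(3) = mex{0} = 1
g(4) = mex{0} = 1
g(5) = mex{0} = 1
g(6) = mex{1} = 0
g(7) = mex{1} = 0
g(8) = mex{1} = 0
g(9) = mex{0} = 1
g(10) = mex{0} = 1
g(11) = mex{0} = 1
g(12) = mex{0,1} = 2
So g(12) = 2.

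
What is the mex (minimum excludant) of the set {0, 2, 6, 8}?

1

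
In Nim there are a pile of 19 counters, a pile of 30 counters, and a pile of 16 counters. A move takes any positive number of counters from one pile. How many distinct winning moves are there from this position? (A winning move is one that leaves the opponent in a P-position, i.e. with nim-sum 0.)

3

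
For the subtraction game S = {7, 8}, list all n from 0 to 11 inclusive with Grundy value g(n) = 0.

0, 1, 2, 3, 4, 5, 6

Grundy values for subtraction set {7, 8}:
k:     0  1  2  3  4  5  6  7  8  9 10 11
g(k):  0  0  0  0  0  0  0  1  1  1  1  1
The P-positions (g = 0) in 0..11 are 0, 1, 2, 3, 4, 5, 6.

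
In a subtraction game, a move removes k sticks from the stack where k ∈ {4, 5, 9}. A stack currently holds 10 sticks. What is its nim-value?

2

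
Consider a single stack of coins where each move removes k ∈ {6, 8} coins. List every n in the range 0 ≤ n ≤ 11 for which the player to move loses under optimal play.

0, 1, 2, 3, 4, 5

Build the Grundy sequence with g(k) = mex{g(k−s) : s ∈ {6, 8}, s ≤ k}:
k:     0  1  2  3  4  5  6  7  8  9 10 11
g(k):  0  0  0  0  0  0  1  1  1  1  1  1
The P-positions (g = 0) in 0..11 are 0, 1, 2, 3, 4, 5.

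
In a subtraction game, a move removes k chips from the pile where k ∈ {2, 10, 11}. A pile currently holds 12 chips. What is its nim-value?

2

Compute g(0), g(1), … for moves {2, 10, 11}:
g(0) = mex{} = 0
g(1) = mex{} = 0
g(2) = mex{0} = 1
g(3) = mex{0} = 1
g(4) = mex{1} = 0
g(5) = mex{1} = 0
g(6) = mex{0} = 1
g(7) = mex{0} = 1
g(8) = mex{1} = 0
g(9) = mex{1} = 0
g(10) = mex{0} = 1
g(11) = mex{0} = 1
g(12) = mex{0,1} = 2
So g(12) = 2.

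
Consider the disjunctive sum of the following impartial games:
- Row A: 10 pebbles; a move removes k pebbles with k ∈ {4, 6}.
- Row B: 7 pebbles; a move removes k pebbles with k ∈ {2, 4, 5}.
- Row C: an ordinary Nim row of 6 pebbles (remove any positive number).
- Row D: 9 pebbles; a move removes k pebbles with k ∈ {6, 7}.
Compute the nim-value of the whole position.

7

For row A, compute g(0), g(1), … with moves {4, 6}:
k:     0  1  2  3  4  5  6  7  8  9 10
g(k):  0  0  0  0  1  1  1  1  2  2  0
So g(10) = 0.
Build the Grundy sequence for row B with g(k) = mex{g(k−s) : s ∈ {2, 4, 5}, s ≤ k}:
g(0) = mex{} = 0
g(1) = mex{} = 0
g(2) = mex{0} = 1
g(3) = mex{0} = 1
g(4) = mex{0,1} = 2
g(5) = mex{0,1} = 2
g(6) = mex{0,1,2} = 3
g(7) = mex{1,2} = 0
So g(7) = 0.
Row C is a plain Nim row of size 6, so its Grundy value is 6.
For row D, compute g(0), g(1), … with moves {6, 7}:
g(0) = mex{} = 0
g(1) = mex{} = 0
g(2) = mex{} = 0
g(3) = mex{} = 0
g(4) = mex{} = 0
g(5) = mex{} = 0
g(6) = mex{0} = 1
g(7) = mex{0} = 1
g(8) = mex{0} = 1
g(9) = mex{0} = 1
So g(9) = 1.
The value of a disjunctive sum is the nim-sum of the parts.
Combined value = 0 XOR 0 XOR 6 XOR 1 = 7.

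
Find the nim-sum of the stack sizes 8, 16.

24

Write each in binary and XOR column by column:
  01000  (8)
  10000  (16)
  -----
  11000  (24)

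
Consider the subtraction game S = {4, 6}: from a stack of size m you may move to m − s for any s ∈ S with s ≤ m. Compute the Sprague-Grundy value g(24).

Compute g(0), g(1), … for moves {4, 6}:
k:     0  1  2  3  4  5  6  7  8  9 10 11 12 13 14 15 16 17 18 19 20 21 22 23 24
g(k):  0  0  0  0  1  1  1  1  2  2  0  0  0  0  1  1  1  1  2  2  0  0  0  0  1
So g(24) = 1.

1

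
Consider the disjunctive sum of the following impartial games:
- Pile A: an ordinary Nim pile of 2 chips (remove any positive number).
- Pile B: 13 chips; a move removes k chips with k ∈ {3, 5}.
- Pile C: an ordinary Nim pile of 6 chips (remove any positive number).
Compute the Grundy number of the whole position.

Pile A is a plain Nim pile of size 2, so its Grundy value is 2.
For pile B, compute g(0), g(1), … with moves {3, 5}:
k:     0  1  2  3  4  5  6  7  8  9 10 11 12 13
g(k):  0  0  0  1  1  1  2  2  0  0  0  1  1  1
So g(13) = 1.
Pile C is a plain Nim pile of size 6, so its Grundy value is 6.
By the Sprague-Grundy theorem, the Grundy value of a sum of independent games is the XOR of the component values.
Combined value = 2 XOR 1 XOR 6 = 5.

5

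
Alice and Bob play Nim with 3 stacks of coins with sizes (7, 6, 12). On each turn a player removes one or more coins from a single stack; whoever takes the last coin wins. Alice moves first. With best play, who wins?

Alice wins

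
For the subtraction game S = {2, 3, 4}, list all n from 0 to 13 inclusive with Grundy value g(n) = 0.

0, 1, 6, 7, 12, 13

Build the Grundy sequence with g(k) = mex{g(k−s) : s ∈ {2, 3, 4}, s ≤ k}:
g(0) = mex{} = 0
g(1) = mex{} = 0
g(2) = mex{0} = 1
g(3) = mex{0} = 1
g(4) = mex{0,1} = 2
g(5) = mex{0,1} = 2
g(6) = mex{1,2} = 0
g(7) = mex{1,2} = 0
g(8) = mex{0,2} = 1
g(9) = mex{0,2} = 1
g(10) = mex{0,1} = 2
g(11) = mex{0,1} = 2
g(12) = mex{1,2} = 0
g(13) = mex{1,2} = 0
The P-positions (g = 0) in 0..13 are 0, 1, 6, 7, 12, 13.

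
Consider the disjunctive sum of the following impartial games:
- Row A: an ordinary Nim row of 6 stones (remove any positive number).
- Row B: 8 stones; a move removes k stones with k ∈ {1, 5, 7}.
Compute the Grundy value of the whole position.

6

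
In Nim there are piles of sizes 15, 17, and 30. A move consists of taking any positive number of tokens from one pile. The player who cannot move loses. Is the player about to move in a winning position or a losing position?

Losing position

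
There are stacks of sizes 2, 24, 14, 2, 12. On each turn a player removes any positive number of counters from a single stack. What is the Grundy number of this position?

In binary:
  00010  (2)
  11000  (24)
  01110  (14)
  00010  (2)
  01100  (12)
  -----
  11010  (26)

26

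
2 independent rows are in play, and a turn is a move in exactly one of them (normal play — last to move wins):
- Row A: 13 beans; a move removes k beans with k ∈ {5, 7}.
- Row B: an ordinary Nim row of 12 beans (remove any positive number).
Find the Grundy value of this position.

12

Build the Grundy sequence for row A with g(k) = mex{g(k−s) : s ∈ {5, 7}, s ≤ k}:
k:     0  1  2  3  4  5  6  7  8  9 10 11 12 13
g(k):  0  0  0  0  0  1  1  1  1  1  2  2  0  0
So g(13) = 0.
Row B is a plain Nim row of size 12, so its Grundy value is 12.
By the Sprague-Grundy theorem, the Grundy value of a sum of independent games is the XOR of the component values.
Combined value = 0 ⊕ 12 = 12.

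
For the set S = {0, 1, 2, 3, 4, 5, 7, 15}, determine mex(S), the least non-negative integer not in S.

6

The values 0, 1, 2, 3, 4, 5 are all present; 6 is the first non-negative integer missing from the set.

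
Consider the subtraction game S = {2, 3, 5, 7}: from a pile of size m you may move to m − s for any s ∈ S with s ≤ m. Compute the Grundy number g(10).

Build the Grundy sequence with g(k) = mex{g(k−s) : s ∈ {2, 3, 5, 7}, s ≤ k}:
k:     0  1  2  3  4  5  6  7  8  9 10
g(k):  0  0  1  1  2  2  3  3  4  0  0
So g(10) = 0.

0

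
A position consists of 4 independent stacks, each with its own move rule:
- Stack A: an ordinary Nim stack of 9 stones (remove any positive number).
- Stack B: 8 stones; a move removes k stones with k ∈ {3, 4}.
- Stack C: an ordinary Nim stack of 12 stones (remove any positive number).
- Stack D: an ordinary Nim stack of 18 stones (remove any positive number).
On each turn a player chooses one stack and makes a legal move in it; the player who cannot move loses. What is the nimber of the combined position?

23

Stack A is a plain Nim stack of size 9, so its Grundy value is 9.
Build the Grundy sequence for stack B with g(k) = mex{g(k−s) : s ∈ {3, 4}, s ≤ k}:
k:     0  1  2  3  4  5  6  7  8
g(k):  0  0  0  1  1  1  2  0  0
So g(8) = 0.
Stack C is a plain Nim stack of size 12, so its Grundy value is 12.
Stack D is a plain Nim stack of size 18, so its Grundy value is 18.
The value of a disjunctive sum is the nim-sum of the parts.
Combined value = 9 ⊕ 0 ⊕ 12 ⊕ 18 = 23.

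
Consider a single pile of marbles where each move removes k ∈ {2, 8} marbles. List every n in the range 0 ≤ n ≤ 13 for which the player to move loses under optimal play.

0, 1, 4, 5, 10, 11

Build the Grundy sequence with g(k) = mex{g(k−s) : s ∈ {2, 8}, s ≤ k}:
g(0) = mex{} = 0
g(1) = mex{} = 0
g(2) = mex{0} = 1
g(3) = mex{0} = 1
g(4) = mex{1} = 0
g(5) = mex{1} = 0
g(6) = mex{0} = 1
g(7) = mex{0} = 1
g(8) = mex{0,1} = 2
g(9) = mex{0,1} = 2
g(10) = mex{1,2} = 0
g(11) = mex{1,2} = 0
g(12) = mex{0} = 1
g(13) = mex{0} = 1
The P-positions (g = 0) in 0..13 are 0, 1, 4, 5, 10, 11.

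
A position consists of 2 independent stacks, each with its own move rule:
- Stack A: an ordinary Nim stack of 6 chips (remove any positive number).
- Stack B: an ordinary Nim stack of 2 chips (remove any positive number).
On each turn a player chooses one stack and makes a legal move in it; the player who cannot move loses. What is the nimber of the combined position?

Stack A is a plain Nim stack of size 6, so its Grundy value is 6.
Stack B is a plain Nim stack of size 2, so its Grundy value is 2.
The value of a disjunctive sum is the nim-sum of the parts.
Combined value = 6 XOR 2 = 4.

4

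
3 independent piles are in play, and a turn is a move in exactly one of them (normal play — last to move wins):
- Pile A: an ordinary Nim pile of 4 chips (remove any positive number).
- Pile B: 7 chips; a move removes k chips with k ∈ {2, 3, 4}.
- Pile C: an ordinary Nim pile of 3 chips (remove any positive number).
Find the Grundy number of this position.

Pile A is a plain Nim pile of size 4, so its Grundy value is 4.
Build the Grundy sequence for pile B with g(k) = mex{g(k−s) : s ∈ {2, 3, 4}, s ≤ k}:
k:     0  1  2  3  4  5  6  7
g(k):  0  0  1  1  2  2  0  0
So g(7) = 0.
Pile C is a plain Nim pile of size 3, so its Grundy value is 3.
The value of a disjunctive sum is the nim-sum of the parts.
Combined value = 4 ⊕ 0 ⊕ 3 = 7.

7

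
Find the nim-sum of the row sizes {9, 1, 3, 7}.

12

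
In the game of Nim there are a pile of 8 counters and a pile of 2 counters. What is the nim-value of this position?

10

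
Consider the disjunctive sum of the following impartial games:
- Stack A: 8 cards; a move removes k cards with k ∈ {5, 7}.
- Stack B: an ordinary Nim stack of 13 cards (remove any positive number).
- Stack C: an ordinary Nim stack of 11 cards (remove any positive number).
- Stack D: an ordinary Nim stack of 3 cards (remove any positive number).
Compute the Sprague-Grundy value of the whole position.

4

Build the Grundy sequence for stack A with g(k) = mex{g(k−s) : s ∈ {5, 7}, s ≤ k}:
g(0) = mex{} = 0
g(1) = mex{} = 0
g(2) = mex{} = 0
g(3) = mex{} = 0
g(4) = mex{} = 0
g(5) = mex{0} = 1
g(6) = mex{0} = 1
g(7) = mex{0} = 1
g(8) = mex{0} = 1
So g(8) = 1.
Stack B is a plain Nim stack of size 13, so its Grundy value is 13.
Stack C is a plain Nim stack of size 11, so its Grundy value is 11.
Stack D is a plain Nim stack of size 3, so its Grundy value is 3.
The value of a disjunctive sum is the nim-sum of the parts.
Combined value = 1 XOR 13 XOR 11 XOR 3 = 4.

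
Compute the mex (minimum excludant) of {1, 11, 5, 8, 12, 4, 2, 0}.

The values 0, 1, 2 are all present; 3 is the first non-negative integer missing from the set.

3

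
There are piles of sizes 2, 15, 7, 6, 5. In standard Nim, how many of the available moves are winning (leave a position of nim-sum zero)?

Nim-sum: 2 ^ 15 ^ 7 ^ 6 ^ 5 = 9.
The overall nim-sum is X = 9. A pile of size p has a winning move iff p XOR X < p (reduce it to p XOR X).
  2: 2 XOR 9 = 11 ≥ 2 — no move.
  15: 15 XOR 9 = 6 < 15 — winning move (to 6).
  7: 7 XOR 9 = 14 ≥ 7 — no move.
  6: 6 XOR 9 = 15 ≥ 6 — no move.
  5: 5 XOR 9 = 12 ≥ 5 — no move.
That gives 1 winning move.

1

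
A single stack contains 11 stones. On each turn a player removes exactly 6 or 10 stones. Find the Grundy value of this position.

1

Compute g(0), g(1), … for moves {6, 10}:
k:     0  1  2  3  4  5  6  7  8  9 10 11
g(k):  0  0  0  0  0  0  1  1  1  1  1  1
So g(11) = 1.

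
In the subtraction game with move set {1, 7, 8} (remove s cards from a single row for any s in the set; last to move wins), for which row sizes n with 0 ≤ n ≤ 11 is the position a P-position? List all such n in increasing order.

0, 2, 4, 6

Grundy values for subtraction set {1, 7, 8}:
g(0) = mex{} = 0
g(1) = mex{0} = 1
g(2) = mex{1} = 0
g(3) = mex{0} = 1
g(4) = mex{1} = 0
g(5) = mex{0} = 1
g(6) = mex{1} = 0
g(7) = mex{0} = 1
g(8) = mex{0,1} = 2
g(9) = mex{0,1,2} = 3
g(10) = mex{0,1,3} = 2
g(11) = mex{0,1,2} = 3
The P-positions (g = 0) in 0..11 are 0, 2, 4, 6.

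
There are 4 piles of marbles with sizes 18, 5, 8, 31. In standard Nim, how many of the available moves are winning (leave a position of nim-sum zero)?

Nim-sum: 18 XOR 5 XOR 8 XOR 31 = 0.
The nim-sum is already 0, so every move leaves a nonzero nim-sum — there are no winning moves.

0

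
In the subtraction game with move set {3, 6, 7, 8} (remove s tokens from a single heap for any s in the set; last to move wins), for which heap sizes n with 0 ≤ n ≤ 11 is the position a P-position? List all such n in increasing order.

Compute g(0), g(1), … for moves {3, 6, 7, 8}:
g(0) = mex{} = 0
g(1) = mex{} = 0
g(2) = mex{} = 0
g(3) = mex{0} = 1
g(4) = mex{0} = 1
g(5) = mex{0} = 1
g(6) = mex{0,1} = 2
g(7) = mex{0,1} = 2
g(8) = mex{0,1} = 2
g(9) = mex{0,1,2} = 3
g(10) = mex{0,1,2} = 3
g(11) = mex{1,2} = 0
The P-positions (g = 0) in 0..11 are 0, 1, 2, 11.

0, 1, 2, 11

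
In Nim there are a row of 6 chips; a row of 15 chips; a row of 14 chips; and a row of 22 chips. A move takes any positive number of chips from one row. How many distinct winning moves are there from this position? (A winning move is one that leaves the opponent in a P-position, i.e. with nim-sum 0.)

Compute the nim-sum pairwise:
6 ⊕ 15 = 9
9 ⊕ 14 = 7
7 ⊕ 22 = 17
The overall nim-sum is X = 17. A row of size p has a winning move iff p XOR X < p (reduce it to p XOR X).
  6: 6 XOR 17 = 23 ≥ 6 — no move.
  15: 15 XOR 17 = 30 ≥ 15 — no move.
  14: 14 XOR 17 = 31 ≥ 14 — no move.
  22: 22 XOR 17 = 7 < 22 — winning move (to 7).
That gives 1 winning move.

1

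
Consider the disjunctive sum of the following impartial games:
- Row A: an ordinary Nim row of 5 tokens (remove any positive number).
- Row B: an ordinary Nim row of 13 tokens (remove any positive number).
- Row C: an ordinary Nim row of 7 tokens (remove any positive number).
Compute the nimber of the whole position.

Row A is a plain Nim row of size 5, so its Grundy value is 5.
Row B is a plain Nim row of size 13, so its Grundy value is 13.
Row C is a plain Nim row of size 7, so its Grundy value is 7.
The value of a disjunctive sum is the nim-sum of the parts.
Combined value = 5 ⊕ 13 ⊕ 7 = 15.

15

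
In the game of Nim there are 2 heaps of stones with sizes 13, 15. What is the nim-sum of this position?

2

Bitwise XOR of the heap sizes:
  1101  (13)
  1111  (15)
  ----
  0010  (2)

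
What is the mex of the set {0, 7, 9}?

1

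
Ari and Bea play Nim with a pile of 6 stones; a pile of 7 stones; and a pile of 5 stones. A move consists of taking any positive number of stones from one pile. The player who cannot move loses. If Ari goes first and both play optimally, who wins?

Bitwise XOR of the heap sizes:
  110  (6)
  111  (7)
  101  (5)
  ---
  100  (4)
The nim-sum is 4 ≠ 0, so this is an N-position: the player to move can win; Ari has a winning move.

Ari wins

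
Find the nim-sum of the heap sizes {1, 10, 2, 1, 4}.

12

In binary:
  0001  (1)
  1010  (10)
  0010  (2)
  0001  (1)
  0100  (4)
  ----
  1100  (12)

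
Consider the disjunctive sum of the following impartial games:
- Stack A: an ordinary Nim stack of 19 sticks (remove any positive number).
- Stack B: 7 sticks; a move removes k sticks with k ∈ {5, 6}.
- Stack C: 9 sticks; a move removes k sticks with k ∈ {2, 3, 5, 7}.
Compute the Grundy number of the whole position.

Stack A is a plain Nim stack of size 19, so its Grundy value is 19.
Build the Grundy sequence for stack B with g(k) = mex{g(k−s) : s ∈ {5, 6}, s ≤ k}:
g(0) = mex{} = 0
g(1) = mex{} = 0
g(2) = mex{} = 0
g(3) = mex{} = 0
g(4) = mex{} = 0
g(5) = mex{0} = 1
g(6) = mex{0} = 1
g(7) = mex{0} = 1
So g(7) = 1.
Grundy values for stack C (subtraction set {2, 3, 5, 7}):
g(0) = mex{} = 0
g(1) = mex{} = 0
g(2) = mex{0} = 1
g(3) = mex{0} = 1
g(4) = mex{0,1} = 2
g(5) = mex{0,1} = 2
g(6) = mex{0,1,2} = 3
g(7) = mex{0,1,2} = 3
g(8) = mex{0,1,2,3} = 4
g(9) = mex{1,2,3} = 0
So g(9) = 0.
The value of a disjunctive sum is the nim-sum of the parts.
Combined value = 19 XOR 1 XOR 0 = 18.

18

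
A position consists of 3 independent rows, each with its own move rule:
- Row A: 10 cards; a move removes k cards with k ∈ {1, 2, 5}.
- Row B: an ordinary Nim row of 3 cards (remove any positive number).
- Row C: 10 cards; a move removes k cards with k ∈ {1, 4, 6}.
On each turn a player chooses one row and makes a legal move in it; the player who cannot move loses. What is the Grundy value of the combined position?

2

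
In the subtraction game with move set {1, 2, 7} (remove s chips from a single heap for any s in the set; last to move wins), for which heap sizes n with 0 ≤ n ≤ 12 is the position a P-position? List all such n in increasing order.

0, 3, 6, 9, 12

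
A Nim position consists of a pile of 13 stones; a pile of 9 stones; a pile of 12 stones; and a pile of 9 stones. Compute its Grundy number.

Write each in binary and XOR column by column:
  1101  (13)
  1001  (9)
  1100  (12)
  1001  (9)
  ----
  0001  (1)

1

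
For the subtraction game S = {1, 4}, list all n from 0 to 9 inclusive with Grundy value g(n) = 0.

0, 2, 5, 7

Build the Grundy sequence with g(k) = mex{g(k−s) : s ∈ {1, 4}, s ≤ k}:
g(0) = mex{} = 0
g(1) = mex{0} = 1
g(2) = mex{1} = 0
g(3) = mex{0} = 1
g(4) = mex{0,1} = 2
g(5) = mex{1,2} = 0
g(6) = mex{0} = 1
g(7) = mex{1} = 0
g(8) = mex{0,2} = 1
g(9) = mex{0,1} = 2
The P-positions (g = 0) in 0..9 are 0, 2, 5, 7.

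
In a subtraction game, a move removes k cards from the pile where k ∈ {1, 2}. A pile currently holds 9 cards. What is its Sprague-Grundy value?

0

Build the Grundy sequence with g(k) = mex{g(k−s) : s ∈ {1, 2}, s ≤ k}:
k:     0  1  2  3  4  5  6  7  8  9
g(k):  0  1  2  0  1  2  0  1  2  0
So g(9) = 0.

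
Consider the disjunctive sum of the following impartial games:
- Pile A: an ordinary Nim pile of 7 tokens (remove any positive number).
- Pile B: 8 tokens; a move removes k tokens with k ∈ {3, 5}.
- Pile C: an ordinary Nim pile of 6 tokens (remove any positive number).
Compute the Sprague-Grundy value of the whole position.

1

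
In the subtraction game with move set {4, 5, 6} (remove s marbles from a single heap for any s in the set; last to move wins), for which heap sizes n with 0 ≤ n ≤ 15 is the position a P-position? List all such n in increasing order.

Compute g(0), g(1), … for moves {4, 5, 6}:
k:     0  1  2  3  4  5  6  7  8  9 10 11 12 13 14 15
g(k):  0  0  0  0  1  1  1  1  2  2  0  0  0  0  1  1
The P-positions (g = 0) in 0..15 are 0, 1, 2, 3, 10, 11, 12, 13.

0, 1, 2, 3, 10, 11, 12, 13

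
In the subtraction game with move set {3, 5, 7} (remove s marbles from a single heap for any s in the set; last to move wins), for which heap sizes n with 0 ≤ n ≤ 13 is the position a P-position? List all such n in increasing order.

0, 1, 2, 10, 11, 12

Grundy values for subtraction set {3, 5, 7}:
k:     0  1  2  3  4  5  6  7  8  9 10 11 12 13
g(k):  0  0  0  1  1  1  2  2  2  3  0  0  0  1
The P-positions (g = 0) in 0..13 are 0, 1, 2, 10, 11, 12.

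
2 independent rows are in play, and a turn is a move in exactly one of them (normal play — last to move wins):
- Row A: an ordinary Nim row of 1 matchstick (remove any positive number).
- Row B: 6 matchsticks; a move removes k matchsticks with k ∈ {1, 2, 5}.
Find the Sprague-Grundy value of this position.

1

Row A is a plain Nim row of size 1, so its Grundy value is 1.
Grundy values for row B (subtraction set {1, 2, 5}):
k:     0  1  2  3  4  5  6
g(k):  0  1  2  0  1  2  0
So g(6) = 0.
By the Sprague-Grundy theorem, the Grundy value of a sum of independent games is the XOR of the component values.
Combined value = 1 ⊕ 0 = 1.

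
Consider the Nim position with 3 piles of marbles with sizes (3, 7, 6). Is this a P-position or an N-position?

N-position

Compute the nim-sum pairwise:
3 ⊕ 7 = 4
4 ⊕ 6 = 2
The nim-sum is 2 ≠ 0, so this is an N-position: the player to move can win.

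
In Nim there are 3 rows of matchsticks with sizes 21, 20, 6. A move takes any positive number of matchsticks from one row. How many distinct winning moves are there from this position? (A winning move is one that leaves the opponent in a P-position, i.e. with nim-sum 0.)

Compute the nim-sum pairwise:
21 XOR 20 = 1
1 XOR 6 = 7
The overall nim-sum is X = 7. A row of size p has a winning move iff p XOR X < p (reduce it to p XOR X).
  21: 21 XOR 7 = 18 < 21 — winning move (to 18).
  20: 20 XOR 7 = 19 < 20 — winning move (to 19).
  6: 6 XOR 7 = 1 < 6 — winning move (to 1).
That gives 3 winning moves.

3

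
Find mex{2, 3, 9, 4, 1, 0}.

The values 0, 1, 2, 3, 4 are all present; 5 is the first non-negative integer missing from the set.

5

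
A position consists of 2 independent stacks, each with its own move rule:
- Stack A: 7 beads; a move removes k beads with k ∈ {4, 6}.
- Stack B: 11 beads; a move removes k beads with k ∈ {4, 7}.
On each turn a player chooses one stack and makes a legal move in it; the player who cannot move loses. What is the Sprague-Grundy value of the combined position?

For stack A, compute g(0), g(1), … with moves {4, 6}:
k:     0  1  2  3  4  5  6  7
g(k):  0  0  0  0  1  1  1  1
So g(7) = 1.
Build the Grundy sequence for stack B with g(k) = mex{g(k−s) : s ∈ {4, 7}, s ≤ k}:
k:     0  1  2  3  4  5  6  7  8  9 10 11
g(k):  0  0  0  0  1  1  1  1  2  2  2  0
So g(11) = 0.
By the Sprague-Grundy theorem, the Grundy value of a sum of independent games is the XOR of the component values.
Combined value = 1 XOR 0 = 1.

1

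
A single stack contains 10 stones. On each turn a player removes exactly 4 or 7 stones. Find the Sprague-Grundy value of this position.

Compute g(0), g(1), … for moves {4, 7}:
k:     0  1  2  3  4  5  6  7  8  9 10
g(k):  0  0  0  0  1  1  1  1  2  2  2
So g(10) = 2.

2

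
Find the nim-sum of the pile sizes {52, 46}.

26

Compute the nim-sum pairwise:
52 ⊕ 46 = 26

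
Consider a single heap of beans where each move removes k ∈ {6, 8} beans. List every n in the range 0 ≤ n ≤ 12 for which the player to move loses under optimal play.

0, 1, 2, 3, 4, 5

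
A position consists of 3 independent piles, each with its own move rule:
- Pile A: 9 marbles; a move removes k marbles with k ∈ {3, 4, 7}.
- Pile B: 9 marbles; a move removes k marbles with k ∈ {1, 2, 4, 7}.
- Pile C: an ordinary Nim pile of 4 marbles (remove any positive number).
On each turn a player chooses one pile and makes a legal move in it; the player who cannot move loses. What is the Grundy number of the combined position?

7

For pile A, compute g(0), g(1), … with moves {3, 4, 7}:
k:     0  1  2  3  4  5  6  7  8  9
g(k):  0  0  0  1  1  1  2  2  2  3
So g(9) = 3.
Grundy values for pile B (subtraction set {1, 2, 4, 7}):
k:     0  1  2  3  4  5  6  7  8  9
g(k):  0  1  2  0  1  2  0  1  2  0
So g(9) = 0.
Pile C is a plain Nim pile of size 4, so its Grundy value is 4.
By the Sprague-Grundy theorem, the Grundy value of a sum of independent games is the XOR of the component values.
Combined value = 3 ⊕ 0 ⊕ 4 = 7.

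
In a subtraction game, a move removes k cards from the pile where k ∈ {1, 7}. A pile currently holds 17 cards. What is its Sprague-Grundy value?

Compute g(0), g(1), … for moves {1, 7}:
k:     0  1  2  3  4  5  6  7  8  9 10 11 12 13 14 15 16 17
g(k):  0  1  0  1  0  1  0  1  0  1  0  1  0  1  0  1  0  1
So g(17) = 1.

1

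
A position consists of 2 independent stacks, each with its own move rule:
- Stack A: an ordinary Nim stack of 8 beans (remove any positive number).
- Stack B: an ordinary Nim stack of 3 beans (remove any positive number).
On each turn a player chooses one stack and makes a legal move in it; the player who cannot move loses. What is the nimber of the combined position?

11

Stack A is a plain Nim stack of size 8, so its Grundy value is 8.
Stack B is a plain Nim stack of size 3, so its Grundy value is 3.
By the Sprague-Grundy theorem, the Grundy value of a sum of independent games is the XOR of the component values.
Combined value = 8 XOR 3 = 11.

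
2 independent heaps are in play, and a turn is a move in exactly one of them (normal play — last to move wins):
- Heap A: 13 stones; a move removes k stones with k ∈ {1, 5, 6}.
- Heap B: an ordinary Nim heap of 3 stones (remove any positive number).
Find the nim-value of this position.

3

For heap A, compute g(0), g(1), … with moves {1, 5, 6}:
k:     0  1  2  3  4  5  6  7  8  9 10 11 12 13
g(k):  0  1  0  1  0  1  2  3  2  3  2  0  1  0
So g(13) = 0.
Heap B is a plain Nim heap of size 3, so its Grundy value is 3.
The value of a disjunctive sum is the nim-sum of the parts.
Combined value = 0 XOR 3 = 3.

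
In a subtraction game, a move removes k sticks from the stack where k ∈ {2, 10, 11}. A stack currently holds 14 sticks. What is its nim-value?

3

Build the Grundy sequence with g(k) = mex{g(k−s) : s ∈ {2, 10, 11}, s ≤ k}:
g(0) = mex{} = 0
g(1) = mex{} = 0
g(2) = mex{0} = 1
g(3) = mex{0} = 1
g(4) = mex{1} = 0
g(5) = mex{1} = 0
g(6) = mex{0} = 1
g(7) = mex{0} = 1
g(8) = mex{1} = 0
g(9) = mex{1} = 0
g(10) = mex{0} = 1
g(11) = mex{0} = 1
g(12) = mex{0,1} = 2
g(13) = mex{1} = 0
g(14) = mex{0,1,2} = 3
So g(14) = 3.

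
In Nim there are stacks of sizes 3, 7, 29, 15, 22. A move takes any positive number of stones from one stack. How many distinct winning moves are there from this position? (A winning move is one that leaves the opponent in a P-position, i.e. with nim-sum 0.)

0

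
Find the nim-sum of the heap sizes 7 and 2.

5

Nim-sum: 7 XOR 2 = 5.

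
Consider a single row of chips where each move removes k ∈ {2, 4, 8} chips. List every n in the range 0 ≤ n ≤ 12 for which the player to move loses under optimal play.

Build the Grundy sequence with g(k) = mex{g(k−s) : s ∈ {2, 4, 8}, s ≤ k}:
g(0) = mex{} = 0
g(1) = mex{} = 0
g(2) = mex{0} = 1
g(3) = mex{0} = 1
g(4) = mex{0,1} = 2
g(5) = mex{0,1} = 2
g(6) = mex{1,2} = 0
g(7) = mex{1,2} = 0
g(8) = mex{0,2} = 1
g(9) = mex{0,2} = 1
g(10) = mex{0,1} = 2
g(11) = mex{0,1} = 2
g(12) = mex{1,2} = 0
The P-positions (g = 0) in 0..12 are 0, 1, 6, 7, 12.

0, 1, 6, 7, 12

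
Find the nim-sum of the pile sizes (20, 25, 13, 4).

4

Write each in binary and XOR column by column:
  10100  (20)
  11001  (25)
  01101  (13)
  00100  (4)
  -----
  00100  (4)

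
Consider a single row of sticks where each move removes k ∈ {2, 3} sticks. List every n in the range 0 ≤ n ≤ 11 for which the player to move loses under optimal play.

0, 1, 5, 6, 10, 11

Build the Grundy sequence with g(k) = mex{g(k−s) : s ∈ {2, 3}, s ≤ k}:
k:     0  1  2  3  4  5  6  7  8  9 10 11
g(k):  0  0  1  1  2  0  0  1  1  2  0  0
The P-positions (g = 0) in 0..11 are 0, 1, 5, 6, 10, 11.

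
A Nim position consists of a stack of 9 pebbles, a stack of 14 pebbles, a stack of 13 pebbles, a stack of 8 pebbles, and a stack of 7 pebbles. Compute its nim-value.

Write each in binary and XOR column by column:
  1001  (9)
  1110  (14)
  1101  (13)
  1000  (8)
  0111  (7)
  ----
  0101  (5)

5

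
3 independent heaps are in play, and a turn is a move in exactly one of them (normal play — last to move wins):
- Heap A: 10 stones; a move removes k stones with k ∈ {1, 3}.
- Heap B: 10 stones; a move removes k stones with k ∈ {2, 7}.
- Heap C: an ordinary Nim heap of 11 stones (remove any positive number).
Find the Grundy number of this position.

11

Grundy values for heap A (subtraction set {1, 3}):
g(0) = mex{} = 0
g(1) = mex{0} = 1
g(2) = mex{1} = 0
g(3) = mex{0} = 1
g(4) = mex{1} = 0
g(5) = mex{0} = 1
g(6) = mex{1} = 0
g(7) = mex{0} = 1
g(8) = mex{1} = 0
g(9) = mex{0} = 1
g(10) = mex{1} = 0
So g(10) = 0.
Grundy values for heap B (subtraction set {2, 7}):
g(0) = mex{} = 0
g(1) = mex{} = 0
g(2) = mex{0} = 1
g(3) = mex{0} = 1
g(4) = mex{1} = 0
g(5) = mex{1} = 0
g(6) = mex{0} = 1
g(7) = mex{0} = 1
g(8) = mex{0,1} = 2
g(9) = mex{1} = 0
g(10) = mex{1,2} = 0
So g(10) = 0.
Heap C is a plain Nim heap of size 11, so its Grundy value is 11.
The value of a disjunctive sum is the nim-sum of the parts.
Combined value = 0 XOR 0 XOR 11 = 11.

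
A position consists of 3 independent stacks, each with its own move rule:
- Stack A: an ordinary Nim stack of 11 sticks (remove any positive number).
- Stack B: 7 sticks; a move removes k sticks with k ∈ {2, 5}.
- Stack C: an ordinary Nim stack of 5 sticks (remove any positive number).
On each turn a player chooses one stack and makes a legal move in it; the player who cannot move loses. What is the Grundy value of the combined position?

14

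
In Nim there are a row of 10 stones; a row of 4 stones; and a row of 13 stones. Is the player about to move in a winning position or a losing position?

Winning position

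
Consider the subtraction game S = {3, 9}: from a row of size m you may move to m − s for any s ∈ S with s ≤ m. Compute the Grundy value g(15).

Compute g(0), g(1), … for moves {3, 9}:
k:     0  1  2  3  4  5  6  7  8  9 10 11 12 13 14 15
g(k):  0  0  0  1  1  1  0  0  0  1  1  1  0  0  0  1
So g(15) = 1.

1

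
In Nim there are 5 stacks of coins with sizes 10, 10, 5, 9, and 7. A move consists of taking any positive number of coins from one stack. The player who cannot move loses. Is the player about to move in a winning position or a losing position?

Winning position

Nim-sum: 10 ⊕ 10 ⊕ 5 ⊕ 9 ⊕ 7 = 11.
The nim-sum is 11 ≠ 0, so this is an N-position: the player to move can win.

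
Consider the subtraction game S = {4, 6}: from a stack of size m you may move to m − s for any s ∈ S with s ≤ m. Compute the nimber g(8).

2

Compute g(0), g(1), … for moves {4, 6}:
k:     0  1  2  3  4  5  6  7  8
g(k):  0  0  0  0  1  1  1  1  2
So g(8) = 2.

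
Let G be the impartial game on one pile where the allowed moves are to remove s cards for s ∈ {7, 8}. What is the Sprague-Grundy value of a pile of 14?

2

Build the Grundy sequence with g(k) = mex{g(k−s) : s ∈ {7, 8}, s ≤ k}:
k:     0  1  2  3  4  5  6  7  8  9 10 11 12 13 14
g(k):  0  0  0  0  0  0  0  1  1  1  1  1  1  1  2
So g(14) = 2.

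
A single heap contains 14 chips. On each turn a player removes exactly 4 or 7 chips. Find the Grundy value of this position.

0

Build the Grundy sequence with g(k) = mex{g(k−s) : s ∈ {4, 7}, s ≤ k}:
k:     0  1  2  3  4  5  6  7  8  9 10 11 12 13 14
g(k):  0  0  0  0  1  1  1  1  2  2  2  0  0  0  0
So g(14) = 0.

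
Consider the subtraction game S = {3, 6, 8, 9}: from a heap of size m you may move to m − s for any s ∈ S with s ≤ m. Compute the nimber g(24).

Grundy values for subtraction set {3, 6, 8, 9}:
k:     0  1  2  3  4  5  6  7  8  9 10 11 12 13 14 15 16 17 18 19 20 21 22 23 24
g(k):  0  0  0  1  1  1  2  2  2  3  3  3  0  0  0  1  1  1  2  2  2  3  3  3  0
So g(24) = 0.

0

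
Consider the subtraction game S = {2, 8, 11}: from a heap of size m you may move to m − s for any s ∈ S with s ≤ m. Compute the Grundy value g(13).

Grundy values for subtraction set {2, 8, 11}:
k:     0  1  2  3  4  5  6  7  8  9 10 11 12 13
g(k):  0  0  1  1  0  0  1  1  2  2  0  3  1  2
So g(13) = 2.

2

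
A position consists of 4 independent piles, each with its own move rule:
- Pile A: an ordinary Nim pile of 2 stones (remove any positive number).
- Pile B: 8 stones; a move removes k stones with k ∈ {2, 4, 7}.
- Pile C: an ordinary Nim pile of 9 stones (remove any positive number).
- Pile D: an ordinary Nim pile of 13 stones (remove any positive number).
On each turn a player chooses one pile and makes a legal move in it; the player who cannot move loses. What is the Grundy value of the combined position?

Pile A is a plain Nim pile of size 2, so its Grundy value is 2.
Grundy values for pile B (subtraction set {2, 4, 7}):
g(0) = mex{} = 0
g(1) = mex{} = 0
g(2) = mex{0} = 1
g(3) = mex{0} = 1
g(4) = mex{0,1} = 2
g(5) = mex{0,1} = 2
g(6) = mex{1,2} = 0
g(7) = mex{0,1,2} = 3
g(8) = mex{0,2} = 1
So g(8) = 1.
Pile C is a plain Nim pile of size 9, so its Grundy value is 9.
Pile D is a plain Nim pile of size 13, so its Grundy value is 13.
The value of a disjunctive sum is the nim-sum of the parts.
Combined value = 2 XOR 1 XOR 9 XOR 13 = 7.

7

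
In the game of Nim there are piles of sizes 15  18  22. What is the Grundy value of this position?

11

In binary:
  01111  (15)
  10010  (18)
  10110  (22)
  -----
  01011  (11)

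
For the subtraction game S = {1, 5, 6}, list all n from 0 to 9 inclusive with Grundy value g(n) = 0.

Grundy values for subtraction set {1, 5, 6}:
k:     0  1  2  3  4  5  6  7  8  9
g(k):  0  1  0  1  0  1  2  3  2  3
The P-positions (g = 0) in 0..9 are 0, 2, 4.

0, 2, 4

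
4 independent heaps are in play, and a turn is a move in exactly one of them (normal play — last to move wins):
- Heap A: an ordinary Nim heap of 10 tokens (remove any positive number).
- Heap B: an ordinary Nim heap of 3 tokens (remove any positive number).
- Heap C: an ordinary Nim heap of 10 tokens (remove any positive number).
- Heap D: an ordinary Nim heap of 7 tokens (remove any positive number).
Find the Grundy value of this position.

4

Heap A is a plain Nim heap of size 10, so its Grundy value is 10.
Heap B is a plain Nim heap of size 3, so its Grundy value is 3.
Heap C is a plain Nim heap of size 10, so its Grundy value is 10.
Heap D is a plain Nim heap of size 7, so its Grundy value is 7.
The value of a disjunctive sum is the nim-sum of the parts.
Combined value = 10 ⊕ 3 ⊕ 10 ⊕ 7 = 4.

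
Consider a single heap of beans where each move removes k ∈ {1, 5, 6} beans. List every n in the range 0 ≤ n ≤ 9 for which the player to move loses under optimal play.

0, 2, 4

Compute g(0), g(1), … for moves {1, 5, 6}:
g(0) = mex{} = 0
g(1) = mex{0} = 1
g(2) = mex{1} = 0
g(3) = mex{0} = 1
g(4) = mex{1} = 0
g(5) = mex{0} = 1
g(6) = mex{0,1} = 2
g(7) = mex{0,1,2} = 3
g(8) = mex{0,1,3} = 2
g(9) = mex{0,1,2} = 3
The P-positions (g = 0) in 0..9 are 0, 2, 4.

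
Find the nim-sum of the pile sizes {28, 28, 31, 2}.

Write each in binary and XOR column by column:
  11100  (28)
  11100  (28)
  11111  (31)
  00010  (2)
  -----
  11101  (29)

29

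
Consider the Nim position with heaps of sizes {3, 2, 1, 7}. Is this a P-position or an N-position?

N-position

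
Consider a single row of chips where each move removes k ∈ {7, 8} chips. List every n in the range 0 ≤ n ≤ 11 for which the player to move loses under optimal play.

0, 1, 2, 3, 4, 5, 6

Build the Grundy sequence with g(k) = mex{g(k−s) : s ∈ {7, 8}, s ≤ k}:
g(0) = mex{} = 0
g(1) = mex{} = 0
g(2) = mex{} = 0
g(3) = mex{} = 0
g(4) = mex{} = 0
g(5) = mex{} = 0
g(6) = mex{} = 0
g(7) = mex{0} = 1
g(8) = mex{0} = 1
g(9) = mex{0} = 1
g(10) = mex{0} = 1
g(11) = mex{0} = 1
The P-positions (g = 0) in 0..11 are 0, 1, 2, 3, 4, 5, 6.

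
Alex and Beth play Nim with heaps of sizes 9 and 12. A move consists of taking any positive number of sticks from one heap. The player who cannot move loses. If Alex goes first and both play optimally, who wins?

Alex wins

Nim-sum: 9 XOR 12 = 5.
The nim-sum is 5 ≠ 0, so this is an N-position: the player to move can win; Alex has a winning move.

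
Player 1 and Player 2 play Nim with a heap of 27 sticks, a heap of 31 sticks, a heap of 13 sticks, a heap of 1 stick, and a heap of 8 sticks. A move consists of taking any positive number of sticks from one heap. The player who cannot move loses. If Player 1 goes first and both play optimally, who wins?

Player 2 wins

Compute the nim-sum pairwise:
27 ^ 31 = 4
4 ^ 13 = 9
9 ^ 1 = 8
8 ^ 8 = 0
The nim-sum is 0, so this is a P-position: the player to move is in a losing position under optimal play; Player 1 is about to move from it and so loses — Player 2 wins.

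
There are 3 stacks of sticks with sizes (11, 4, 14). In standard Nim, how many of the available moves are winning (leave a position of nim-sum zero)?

1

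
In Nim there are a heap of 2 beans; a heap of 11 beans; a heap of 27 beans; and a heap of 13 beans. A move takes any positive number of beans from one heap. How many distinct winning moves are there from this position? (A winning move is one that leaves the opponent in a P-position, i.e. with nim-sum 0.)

1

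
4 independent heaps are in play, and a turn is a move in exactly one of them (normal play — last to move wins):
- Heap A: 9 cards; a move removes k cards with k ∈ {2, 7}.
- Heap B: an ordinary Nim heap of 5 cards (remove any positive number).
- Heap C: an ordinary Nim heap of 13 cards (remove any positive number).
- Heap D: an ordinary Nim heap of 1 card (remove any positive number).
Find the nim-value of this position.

9

Build the Grundy sequence for heap A with g(k) = mex{g(k−s) : s ∈ {2, 7}, s ≤ k}:
g(0) = mex{} = 0
g(1) = mex{} = 0
g(2) = mex{0} = 1
g(3) = mex{0} = 1
g(4) = mex{1} = 0
g(5) = mex{1} = 0
g(6) = mex{0} = 1
g(7) = mex{0} = 1
g(8) = mex{0,1} = 2
g(9) = mex{1} = 0
So g(9) = 0.
Heap B is a plain Nim heap of size 5, so its Grundy value is 5.
Heap C is a plain Nim heap of size 13, so its Grundy value is 13.
Heap D is a plain Nim heap of size 1, so its Grundy value is 1.
The value of a disjunctive sum is the nim-sum of the parts.
Combined value = 0 XOR 5 XOR 13 XOR 1 = 9.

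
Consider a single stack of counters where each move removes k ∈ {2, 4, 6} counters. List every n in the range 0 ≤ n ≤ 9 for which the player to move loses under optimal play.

0, 1, 8, 9

Compute g(0), g(1), … for moves {2, 4, 6}:
k:     0  1  2  3  4  5  6  7  8  9
g(k):  0  0  1  1  2  2  3  3  0  0
The P-positions (g = 0) in 0..9 are 0, 1, 8, 9.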